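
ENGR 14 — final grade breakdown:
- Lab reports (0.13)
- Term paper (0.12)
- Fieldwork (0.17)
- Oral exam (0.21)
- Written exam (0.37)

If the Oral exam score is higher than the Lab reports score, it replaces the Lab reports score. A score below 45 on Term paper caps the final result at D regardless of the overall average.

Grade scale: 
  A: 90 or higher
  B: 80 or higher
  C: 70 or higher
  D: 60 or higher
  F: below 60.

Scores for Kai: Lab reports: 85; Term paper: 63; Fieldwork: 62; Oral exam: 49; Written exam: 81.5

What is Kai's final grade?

Oral exam (49) ≤ Lab reports (85), so Lab reports stays at 85.
Term paper score 63 ≥ 45: minimum met.
Weighted total:
  Lab reports 85 × 0.13 = 11.05
  Term paper 63 × 0.12 = 7.56
  Fieldwork 62 × 0.17 = 10.54
  Oral exam 49 × 0.21 = 10.29
  Written exam 81.5 × 0.37 = 30.155
Sum = 69.595
69.595 is ≥ 60 and < 70 → D

D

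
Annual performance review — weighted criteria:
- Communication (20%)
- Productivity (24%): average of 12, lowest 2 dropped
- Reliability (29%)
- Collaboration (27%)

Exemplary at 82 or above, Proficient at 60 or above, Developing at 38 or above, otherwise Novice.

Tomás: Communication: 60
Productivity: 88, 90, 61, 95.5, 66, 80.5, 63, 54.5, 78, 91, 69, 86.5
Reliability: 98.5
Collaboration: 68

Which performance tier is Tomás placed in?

Proficient

Productivity: drop 54.5, 61 → average of remaining 10 = 807.5/10 = 80.75
Weighted total:
  Communication 60 × 0.2 = 12
  Productivity 80.75 × 0.24 = 19.38
  Reliability 98.5 × 0.29 = 28.565
  Collaboration 68 × 0.27 = 18.36
Sum = 78.305
78.305 is ≥ 60 and < 82 → Proficient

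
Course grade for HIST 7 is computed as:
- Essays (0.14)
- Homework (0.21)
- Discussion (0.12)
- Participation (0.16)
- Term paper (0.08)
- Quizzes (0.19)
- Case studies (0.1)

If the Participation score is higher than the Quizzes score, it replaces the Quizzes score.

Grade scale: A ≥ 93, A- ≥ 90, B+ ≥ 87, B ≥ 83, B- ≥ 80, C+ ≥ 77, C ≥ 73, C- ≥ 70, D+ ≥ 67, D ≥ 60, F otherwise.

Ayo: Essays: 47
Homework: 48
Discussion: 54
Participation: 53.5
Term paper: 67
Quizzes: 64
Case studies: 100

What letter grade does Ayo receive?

F

Participation (53.5) ≤ Quizzes (64), so Quizzes stays at 64.
Weighted total:
  Essays 47 × 0.14 = 6.58
  Homework 48 × 0.21 = 10.08
  Discussion 54 × 0.12 = 6.48
  Participation 53.5 × 0.16 = 8.56
  Term paper 67 × 0.08 = 5.36
  Quizzes 64 × 0.19 = 12.16
  Case studies 100 × 0.1 = 10
Sum = 59.22
59.22 < 60 → F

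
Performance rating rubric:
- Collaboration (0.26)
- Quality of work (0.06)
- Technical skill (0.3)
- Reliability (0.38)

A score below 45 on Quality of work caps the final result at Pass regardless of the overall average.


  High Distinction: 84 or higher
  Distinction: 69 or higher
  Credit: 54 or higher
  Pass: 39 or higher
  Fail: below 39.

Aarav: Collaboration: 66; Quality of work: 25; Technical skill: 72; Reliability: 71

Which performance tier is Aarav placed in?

Quality of work score 25 < 45: minimum not met.
Weighted total:
  Collaboration 66 × 0.26 = 17.16
  Quality of work 25 × 0.06 = 1.5
  Technical skill 72 × 0.3 = 21.6
  Reliability 71 × 0.38 = 26.98
Sum = 67.24
67.24 would be Credit; cap at Pass applies → Pass.

Pass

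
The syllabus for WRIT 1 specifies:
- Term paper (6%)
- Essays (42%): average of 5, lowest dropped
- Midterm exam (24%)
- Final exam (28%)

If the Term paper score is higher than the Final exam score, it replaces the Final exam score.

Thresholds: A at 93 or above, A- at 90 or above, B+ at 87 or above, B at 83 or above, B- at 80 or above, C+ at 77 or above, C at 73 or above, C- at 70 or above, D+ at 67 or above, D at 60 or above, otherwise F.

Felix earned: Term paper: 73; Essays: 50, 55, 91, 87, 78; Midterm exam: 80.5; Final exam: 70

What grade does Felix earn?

Essays: drop 50 → average of remaining 4 = 311/4 = 77.75
Term paper (73) > Final exam (70), so Final exam counts as 73.
Weighted total:
  Term paper 73 × 0.06 = 4.38
  Essays 77.75 × 0.42 = 32.655
  Midterm exam 80.5 × 0.24 = 19.32
  Final exam 73 × 0.28 = 20.44
Sum = 76.795
76.795 is ≥ 73 and < 77 → C

C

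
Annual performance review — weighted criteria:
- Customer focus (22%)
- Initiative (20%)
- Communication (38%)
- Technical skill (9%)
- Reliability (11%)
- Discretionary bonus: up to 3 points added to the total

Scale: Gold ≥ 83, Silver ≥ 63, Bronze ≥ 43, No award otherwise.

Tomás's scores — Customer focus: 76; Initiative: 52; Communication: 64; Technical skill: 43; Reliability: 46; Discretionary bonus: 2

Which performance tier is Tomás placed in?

Bronze

Weighted total:
  Customer focus 76 × 0.22 = 16.72
  Initiative 52 × 0.2 = 10.4
  Communication 64 × 0.38 = 24.32
  Technical skill 43 × 0.09 = 3.87
  Reliability 46 × 0.11 = 5.06
Sum = 60.37
Discretionary bonus: 60.37 + 2 = 62.37
62.37 is ≥ 43 and < 63 → Bronze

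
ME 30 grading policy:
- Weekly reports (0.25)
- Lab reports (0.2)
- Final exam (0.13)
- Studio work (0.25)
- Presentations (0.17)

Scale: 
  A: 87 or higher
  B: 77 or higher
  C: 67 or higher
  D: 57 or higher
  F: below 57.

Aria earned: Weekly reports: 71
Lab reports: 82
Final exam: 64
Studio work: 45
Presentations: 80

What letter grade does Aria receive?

C

Weighted total:
  Weekly reports 71 × 0.25 = 17.75
  Lab reports 82 × 0.2 = 16.4
  Final exam 64 × 0.13 = 8.32
  Studio work 45 × 0.25 = 11.25
  Presentations 80 × 0.17 = 13.6
Sum = 67.32
67.32 is ≥ 67 and < 77 → C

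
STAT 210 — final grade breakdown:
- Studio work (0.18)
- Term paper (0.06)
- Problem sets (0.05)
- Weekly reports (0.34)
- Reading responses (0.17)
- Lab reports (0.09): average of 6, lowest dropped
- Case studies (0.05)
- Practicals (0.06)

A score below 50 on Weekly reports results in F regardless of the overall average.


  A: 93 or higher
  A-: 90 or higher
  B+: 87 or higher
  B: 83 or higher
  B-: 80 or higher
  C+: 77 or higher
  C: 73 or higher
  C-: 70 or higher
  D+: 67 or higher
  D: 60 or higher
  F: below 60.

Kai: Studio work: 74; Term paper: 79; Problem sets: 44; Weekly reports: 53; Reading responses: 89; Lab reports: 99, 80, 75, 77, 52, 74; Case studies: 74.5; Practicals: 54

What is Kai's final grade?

Lab reports: drop 52 → average of remaining 5 = 405/5 = 81
Weekly reports score 53 ≥ 50: minimum met.
Weighted total:
  Studio work 74 × 0.18 = 13.32
  Term paper 79 × 0.06 = 4.74
  Problem sets 44 × 0.05 = 2.2
  Weekly reports 53 × 0.34 = 18.02
  Reading responses 89 × 0.17 = 15.13
  Lab reports 81 × 0.09 = 7.29
  Case studies 74.5 × 0.05 = 3.725
  Practicals 54 × 0.06 = 3.24
Sum = 67.665
67.665 is ≥ 67 and < 70 → D+

D+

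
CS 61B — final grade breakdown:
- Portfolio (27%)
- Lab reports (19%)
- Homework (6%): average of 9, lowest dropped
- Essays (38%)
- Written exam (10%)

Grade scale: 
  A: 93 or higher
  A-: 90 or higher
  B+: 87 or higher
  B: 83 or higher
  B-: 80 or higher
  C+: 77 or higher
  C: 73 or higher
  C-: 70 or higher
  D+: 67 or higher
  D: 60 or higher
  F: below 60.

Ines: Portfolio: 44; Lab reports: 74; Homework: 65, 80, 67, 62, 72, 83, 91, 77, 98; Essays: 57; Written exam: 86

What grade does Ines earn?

Homework: drop 62 → average of remaining 8 = 633/8 = 79.125
Weighted total:
  Portfolio 44 × 0.27 = 11.88
  Lab reports 74 × 0.19 = 14.06
  Homework 79.125 × 0.06 = 4.7475
  Essays 57 × 0.38 = 21.66
  Written exam 86 × 0.1 = 8.6
Sum = 60.9475
60.9475 is ≥ 60 and < 67 → D

D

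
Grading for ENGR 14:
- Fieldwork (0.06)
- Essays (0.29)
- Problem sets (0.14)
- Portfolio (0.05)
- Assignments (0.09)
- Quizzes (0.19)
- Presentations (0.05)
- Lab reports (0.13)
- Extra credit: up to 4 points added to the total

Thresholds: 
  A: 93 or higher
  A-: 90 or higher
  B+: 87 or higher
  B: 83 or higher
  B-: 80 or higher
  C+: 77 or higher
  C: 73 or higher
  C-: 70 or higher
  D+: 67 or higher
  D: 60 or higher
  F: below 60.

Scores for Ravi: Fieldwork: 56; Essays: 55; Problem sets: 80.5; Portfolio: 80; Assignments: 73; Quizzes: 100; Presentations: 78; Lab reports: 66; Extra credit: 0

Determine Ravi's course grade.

C-

Weighted total:
  Fieldwork 56 × 0.06 = 3.36
  Essays 55 × 0.29 = 15.95
  Problem sets 80.5 × 0.14 = 11.27
  Portfolio 80 × 0.05 = 4
  Assignments 73 × 0.09 = 6.57
  Quizzes 100 × 0.19 = 19
  Presentations 78 × 0.05 = 3.9
  Lab reports 66 × 0.13 = 8.58
Sum = 72.63
Extra credit: 72.63 + 0 = 72.63
72.63 is ≥ 70 and < 73 → C-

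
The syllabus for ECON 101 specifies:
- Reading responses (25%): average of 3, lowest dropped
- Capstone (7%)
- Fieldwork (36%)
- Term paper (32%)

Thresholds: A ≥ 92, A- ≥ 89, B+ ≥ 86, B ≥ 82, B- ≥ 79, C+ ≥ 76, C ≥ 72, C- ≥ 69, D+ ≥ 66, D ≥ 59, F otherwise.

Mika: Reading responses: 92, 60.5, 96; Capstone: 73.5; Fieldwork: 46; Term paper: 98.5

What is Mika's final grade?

C+

Reading responses: drop 60.5 → average of remaining 2 = 188/2 = 94
Weighted total:
  Reading responses 94 × 0.25 = 23.5
  Capstone 73.5 × 0.07 = 5.145
  Fieldwork 46 × 0.36 = 16.56
  Term paper 98.5 × 0.32 = 31.52
Sum = 76.725
76.725 is ≥ 76 and < 79 → C+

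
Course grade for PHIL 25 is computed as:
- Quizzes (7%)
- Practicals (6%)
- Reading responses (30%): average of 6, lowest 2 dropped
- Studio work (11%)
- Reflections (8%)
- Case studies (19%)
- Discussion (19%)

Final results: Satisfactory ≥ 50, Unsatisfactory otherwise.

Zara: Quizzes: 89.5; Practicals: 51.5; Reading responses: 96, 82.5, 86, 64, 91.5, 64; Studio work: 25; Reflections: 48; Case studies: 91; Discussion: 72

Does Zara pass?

Reading responses: drop 64, 64 → average of remaining 4 = 356/4 = 89
Weighted total:
  Quizzes 89.5 × 0.07 = 6.265
  Practicals 51.5 × 0.06 = 3.09
  Reading responses 89 × 0.3 = 26.7
  Studio work 25 × 0.11 = 2.75
  Reflections 48 × 0.08 = 3.84
  Case studies 91 × 0.19 = 17.29
  Discussion 72 × 0.19 = 13.68
Sum = 73.615
73.615 ≥ 50 → Satisfactory

Satisfactory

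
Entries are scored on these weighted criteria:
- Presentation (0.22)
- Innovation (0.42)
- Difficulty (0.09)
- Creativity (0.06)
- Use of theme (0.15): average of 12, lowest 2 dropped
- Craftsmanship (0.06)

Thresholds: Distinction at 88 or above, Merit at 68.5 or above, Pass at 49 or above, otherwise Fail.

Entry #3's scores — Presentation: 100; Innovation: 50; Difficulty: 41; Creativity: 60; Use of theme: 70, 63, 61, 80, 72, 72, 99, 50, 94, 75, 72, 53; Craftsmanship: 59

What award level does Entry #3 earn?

Use of theme: drop 50, 53 → average of remaining 10 = 758/10 = 75.8
Weighted total:
  Presentation 100 × 0.22 = 22
  Innovation 50 × 0.42 = 21
  Difficulty 41 × 0.09 = 3.69
  Creativity 60 × 0.06 = 3.6
  Use of theme 75.8 × 0.15 = 11.37
  Craftsmanship 59 × 0.06 = 3.54
Sum = 65.2
65.2 is ≥ 49 and < 68.5 → Pass

Pass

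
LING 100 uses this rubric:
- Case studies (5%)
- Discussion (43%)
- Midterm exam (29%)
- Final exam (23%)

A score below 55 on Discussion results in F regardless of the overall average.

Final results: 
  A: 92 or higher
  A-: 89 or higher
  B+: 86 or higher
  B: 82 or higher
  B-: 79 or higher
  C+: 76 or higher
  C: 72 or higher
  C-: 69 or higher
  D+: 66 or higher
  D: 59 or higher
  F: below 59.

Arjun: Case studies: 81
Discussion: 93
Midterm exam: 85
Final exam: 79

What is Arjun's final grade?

Discussion score 93 ≥ 55: minimum met.
Weighted total:
  Case studies 81 × 0.05 = 4.05
  Discussion 93 × 0.43 = 39.99
  Midterm exam 85 × 0.29 = 24.65
  Final exam 79 × 0.23 = 18.17
Sum = 86.86
86.86 is ≥ 86 and < 89 → B+

B+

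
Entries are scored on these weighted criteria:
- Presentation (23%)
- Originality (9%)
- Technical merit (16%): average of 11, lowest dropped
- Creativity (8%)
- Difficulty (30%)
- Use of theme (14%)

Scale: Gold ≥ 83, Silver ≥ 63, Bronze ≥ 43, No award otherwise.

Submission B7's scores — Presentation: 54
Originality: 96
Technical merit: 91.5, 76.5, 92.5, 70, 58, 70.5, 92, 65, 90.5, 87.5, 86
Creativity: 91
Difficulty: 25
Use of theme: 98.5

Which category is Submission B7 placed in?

Bronze

Technical merit: drop 58 → average of remaining 10 = 822/10 = 82.2
Weighted total:
  Presentation 54 × 0.23 = 12.42
  Originality 96 × 0.09 = 8.64
  Technical merit 82.2 × 0.16 = 13.152
  Creativity 91 × 0.08 = 7.28
  Difficulty 25 × 0.3 = 7.5
  Use of theme 98.5 × 0.14 = 13.79
Sum = 62.782
62.782 is ≥ 43 and < 63 → Bronze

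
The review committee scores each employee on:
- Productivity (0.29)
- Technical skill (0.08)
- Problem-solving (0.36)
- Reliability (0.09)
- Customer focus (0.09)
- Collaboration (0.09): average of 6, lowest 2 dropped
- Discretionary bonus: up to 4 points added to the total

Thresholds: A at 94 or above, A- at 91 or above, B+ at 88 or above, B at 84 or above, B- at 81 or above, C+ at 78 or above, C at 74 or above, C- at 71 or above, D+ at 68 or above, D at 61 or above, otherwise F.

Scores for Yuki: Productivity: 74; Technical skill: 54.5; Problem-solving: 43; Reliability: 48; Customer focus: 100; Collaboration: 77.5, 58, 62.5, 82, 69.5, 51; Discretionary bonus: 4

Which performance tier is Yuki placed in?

Collaboration: drop 51, 58 → average of remaining 4 = 291.5/4 = 72.875
Weighted total:
  Productivity 74 × 0.29 = 21.46
  Technical skill 54.5 × 0.08 = 4.36
  Problem-solving 43 × 0.36 = 15.48
  Reliability 48 × 0.09 = 4.32
  Customer focus 100 × 0.09 = 9
  Collaboration 72.875 × 0.09 = 6.55875
Sum = 61.17875
Discretionary bonus: 61.17875 + 4 = 65.17875
65.17875 is ≥ 61 and < 68 → D

D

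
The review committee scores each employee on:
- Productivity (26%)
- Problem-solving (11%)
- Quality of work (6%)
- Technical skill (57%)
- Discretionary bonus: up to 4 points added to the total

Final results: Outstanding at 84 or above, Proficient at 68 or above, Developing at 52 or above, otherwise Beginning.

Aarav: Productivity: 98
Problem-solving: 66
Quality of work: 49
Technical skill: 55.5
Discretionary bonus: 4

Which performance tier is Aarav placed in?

Proficient

Weighted total:
  Productivity 98 × 0.26 = 25.48
  Problem-solving 66 × 0.11 = 7.26
  Quality of work 49 × 0.06 = 2.94
  Technical skill 55.5 × 0.57 = 31.635
Sum = 67.315
Discretionary bonus: 67.315 + 4 = 71.315
71.315 is ≥ 68 and < 84 → Proficient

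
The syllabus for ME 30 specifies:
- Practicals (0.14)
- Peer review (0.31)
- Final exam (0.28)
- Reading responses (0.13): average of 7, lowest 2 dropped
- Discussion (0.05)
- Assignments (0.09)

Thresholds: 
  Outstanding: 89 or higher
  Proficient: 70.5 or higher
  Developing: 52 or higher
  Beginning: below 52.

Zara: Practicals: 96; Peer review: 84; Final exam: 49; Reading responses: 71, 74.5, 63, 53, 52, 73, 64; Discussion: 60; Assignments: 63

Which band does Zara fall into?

Reading responses: drop 52, 53 → average of remaining 5 = 345.5/5 = 69.1
Weighted total:
  Practicals 96 × 0.14 = 13.44
  Peer review 84 × 0.31 = 26.04
  Final exam 49 × 0.28 = 13.72
  Reading responses 69.1 × 0.13 = 8.983
  Discussion 60 × 0.05 = 3
  Assignments 63 × 0.09 = 5.67
Sum = 70.853
70.853 is ≥ 70.5 and < 89 → Proficient

Proficient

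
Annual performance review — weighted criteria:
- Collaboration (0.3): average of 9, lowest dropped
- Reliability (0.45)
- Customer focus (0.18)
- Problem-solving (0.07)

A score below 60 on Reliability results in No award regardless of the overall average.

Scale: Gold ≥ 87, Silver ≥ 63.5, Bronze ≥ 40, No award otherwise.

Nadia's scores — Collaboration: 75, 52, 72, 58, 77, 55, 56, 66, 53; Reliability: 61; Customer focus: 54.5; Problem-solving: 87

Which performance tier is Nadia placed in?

Collaboration: drop 52 → average of remaining 8 = 512/8 = 64
Reliability score 61 ≥ 60: minimum met.
Weighted total:
  Collaboration 64 × 0.3 = 19.2
  Reliability 61 × 0.45 = 27.45
  Customer focus 54.5 × 0.18 = 9.81
  Problem-solving 87 × 0.07 = 6.09
Sum = 62.55
62.55 is ≥ 40 and < 63.5 → Bronze

Bronze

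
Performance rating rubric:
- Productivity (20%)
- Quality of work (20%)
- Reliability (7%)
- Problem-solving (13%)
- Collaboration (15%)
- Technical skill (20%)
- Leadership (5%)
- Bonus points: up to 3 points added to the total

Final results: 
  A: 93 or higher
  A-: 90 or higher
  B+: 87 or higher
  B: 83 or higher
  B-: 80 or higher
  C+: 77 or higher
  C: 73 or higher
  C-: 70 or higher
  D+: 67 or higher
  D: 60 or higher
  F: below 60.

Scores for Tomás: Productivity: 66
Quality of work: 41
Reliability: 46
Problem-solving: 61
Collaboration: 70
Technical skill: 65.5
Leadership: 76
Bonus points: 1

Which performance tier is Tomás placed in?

Weighted total:
  Productivity 66 × 0.2 = 13.2
  Quality of work 41 × 0.2 = 8.2
  Reliability 46 × 0.07 = 3.22
  Problem-solving 61 × 0.13 = 7.93
  Collaboration 70 × 0.15 = 10.5
  Technical skill 65.5 × 0.2 = 13.1
  Leadership 76 × 0.05 = 3.8
Sum = 59.95
Bonus points: 59.95 + 1 = 60.95
60.95 is ≥ 60 and < 67 → D

D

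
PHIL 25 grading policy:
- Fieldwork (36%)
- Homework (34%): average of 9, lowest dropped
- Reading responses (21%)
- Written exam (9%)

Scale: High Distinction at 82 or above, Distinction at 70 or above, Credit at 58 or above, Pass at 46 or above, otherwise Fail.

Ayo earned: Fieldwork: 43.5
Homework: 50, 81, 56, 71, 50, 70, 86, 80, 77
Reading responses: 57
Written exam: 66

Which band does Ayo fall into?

Homework: drop 50 → average of remaining 8 = 571/8 = 71.375
Weighted total:
  Fieldwork 43.5 × 0.36 = 15.66
  Homework 71.375 × 0.34 = 24.2675
  Reading responses 57 × 0.21 = 11.97
  Written exam 66 × 0.09 = 5.94
Sum = 57.8375
57.8375 is ≥ 46 and < 58 → Pass

Pass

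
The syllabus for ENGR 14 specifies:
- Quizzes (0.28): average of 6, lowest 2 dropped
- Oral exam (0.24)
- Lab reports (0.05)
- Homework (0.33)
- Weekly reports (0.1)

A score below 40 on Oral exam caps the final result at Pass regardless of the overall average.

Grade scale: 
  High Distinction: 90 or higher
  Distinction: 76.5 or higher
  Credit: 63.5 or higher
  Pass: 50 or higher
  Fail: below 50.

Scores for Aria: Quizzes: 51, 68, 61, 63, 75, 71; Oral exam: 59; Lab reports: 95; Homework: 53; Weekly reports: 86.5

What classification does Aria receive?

Quizzes: drop 51, 61 → average of remaining 4 = 277/4 = 69.25
Oral exam score 59 ≥ 40: minimum met.
Weighted total:
  Quizzes 69.25 × 0.28 = 19.39
  Oral exam 59 × 0.24 = 14.16
  Lab reports 95 × 0.05 = 4.75
  Homework 53 × 0.33 = 17.49
  Weekly reports 86.5 × 0.1 = 8.65
Sum = 64.44
64.44 is ≥ 63.5 and < 76.5 → Credit

Credit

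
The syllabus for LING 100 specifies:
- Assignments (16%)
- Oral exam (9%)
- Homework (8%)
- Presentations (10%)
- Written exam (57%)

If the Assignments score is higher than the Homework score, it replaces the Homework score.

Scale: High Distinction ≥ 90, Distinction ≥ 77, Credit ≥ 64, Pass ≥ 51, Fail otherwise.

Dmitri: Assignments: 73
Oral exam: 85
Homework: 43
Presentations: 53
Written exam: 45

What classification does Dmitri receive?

Pass

Assignments (73) > Homework (43), so Homework counts as 73.
Weighted total:
  Assignments 73 × 0.16 = 11.68
  Oral exam 85 × 0.09 = 7.65
  Homework 73 × 0.08 = 5.84
  Presentations 53 × 0.1 = 5.3
  Written exam 45 × 0.57 = 25.65
Sum = 56.12
56.12 is ≥ 51 and < 64 → Pass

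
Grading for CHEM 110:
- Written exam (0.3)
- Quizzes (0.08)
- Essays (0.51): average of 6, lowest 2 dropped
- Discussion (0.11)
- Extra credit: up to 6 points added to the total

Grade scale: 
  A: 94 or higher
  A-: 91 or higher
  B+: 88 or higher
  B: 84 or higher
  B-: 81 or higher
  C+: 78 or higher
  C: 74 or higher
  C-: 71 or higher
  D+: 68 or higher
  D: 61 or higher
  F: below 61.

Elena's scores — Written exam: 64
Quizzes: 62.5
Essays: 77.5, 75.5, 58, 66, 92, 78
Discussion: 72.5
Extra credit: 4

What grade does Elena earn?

C

Essays: drop 58, 66 → average of remaining 4 = 323/4 = 80.75
Weighted total:
  Written exam 64 × 0.3 = 19.2
  Quizzes 62.5 × 0.08 = 5
  Essays 80.75 × 0.51 = 41.1825
  Discussion 72.5 × 0.11 = 7.975
Sum = 73.3575
Extra credit: 73.3575 + 4 = 77.3575
77.3575 is ≥ 74 and < 78 → C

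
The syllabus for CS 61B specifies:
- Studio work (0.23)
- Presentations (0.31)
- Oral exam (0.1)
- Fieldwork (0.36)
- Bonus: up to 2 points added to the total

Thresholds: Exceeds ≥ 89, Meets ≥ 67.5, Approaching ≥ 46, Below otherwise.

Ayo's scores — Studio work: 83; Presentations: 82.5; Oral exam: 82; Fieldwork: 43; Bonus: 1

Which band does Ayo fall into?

Meets

Weighted total:
  Studio work 83 × 0.23 = 19.09
  Presentations 82.5 × 0.31 = 25.575
  Oral exam 82 × 0.1 = 8.2
  Fieldwork 43 × 0.36 = 15.48
Sum = 68.345
Bonus: 68.345 + 1 = 69.345
69.345 is ≥ 67.5 and < 89 → Meets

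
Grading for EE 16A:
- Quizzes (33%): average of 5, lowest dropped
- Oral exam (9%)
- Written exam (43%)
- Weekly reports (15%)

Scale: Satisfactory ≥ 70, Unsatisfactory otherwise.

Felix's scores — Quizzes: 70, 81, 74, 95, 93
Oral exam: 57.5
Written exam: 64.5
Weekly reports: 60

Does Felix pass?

Satisfactory

Quizzes: drop 70 → average of remaining 4 = 343/4 = 85.75
Weighted total:
  Quizzes 85.75 × 0.33 = 28.2975
  Oral exam 57.5 × 0.09 = 5.175
  Written exam 64.5 × 0.43 = 27.735
  Weekly reports 60 × 0.15 = 9
Sum = 70.2075
70.2075 ≥ 70 → Satisfactory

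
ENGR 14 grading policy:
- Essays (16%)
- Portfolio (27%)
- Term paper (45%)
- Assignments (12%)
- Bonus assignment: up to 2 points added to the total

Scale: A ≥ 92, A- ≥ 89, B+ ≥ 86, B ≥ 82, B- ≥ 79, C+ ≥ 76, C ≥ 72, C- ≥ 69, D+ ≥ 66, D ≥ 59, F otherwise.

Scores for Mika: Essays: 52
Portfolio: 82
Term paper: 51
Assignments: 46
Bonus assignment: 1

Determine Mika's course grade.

Weighted total:
  Essays 52 × 0.16 = 8.32
  Portfolio 82 × 0.27 = 22.14
  Term paper 51 × 0.45 = 22.95
  Assignments 46 × 0.12 = 5.52
Sum = 58.93
Bonus assignment: 58.93 + 1 = 59.93
59.93 is ≥ 59 and < 66 → D

D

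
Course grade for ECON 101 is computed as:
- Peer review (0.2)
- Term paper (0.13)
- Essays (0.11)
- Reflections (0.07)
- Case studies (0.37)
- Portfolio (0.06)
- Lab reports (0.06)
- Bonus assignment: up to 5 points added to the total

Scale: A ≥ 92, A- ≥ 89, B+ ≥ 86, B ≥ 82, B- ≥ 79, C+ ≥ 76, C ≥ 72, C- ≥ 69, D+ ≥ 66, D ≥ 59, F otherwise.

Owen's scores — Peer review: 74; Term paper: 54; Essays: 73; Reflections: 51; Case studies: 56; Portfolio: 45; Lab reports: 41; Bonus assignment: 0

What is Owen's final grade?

Weighted total:
  Peer review 74 × 0.2 = 14.8
  Term paper 54 × 0.13 = 7.02
  Essays 73 × 0.11 = 8.03
  Reflections 51 × 0.07 = 3.57
  Case studies 56 × 0.37 = 20.72
  Portfolio 45 × 0.06 = 2.7
  Lab reports 41 × 0.06 = 2.46
Sum = 59.3
Bonus assignment: 59.3 + 0 = 59.3
59.3 is ≥ 59 and < 66 → D

D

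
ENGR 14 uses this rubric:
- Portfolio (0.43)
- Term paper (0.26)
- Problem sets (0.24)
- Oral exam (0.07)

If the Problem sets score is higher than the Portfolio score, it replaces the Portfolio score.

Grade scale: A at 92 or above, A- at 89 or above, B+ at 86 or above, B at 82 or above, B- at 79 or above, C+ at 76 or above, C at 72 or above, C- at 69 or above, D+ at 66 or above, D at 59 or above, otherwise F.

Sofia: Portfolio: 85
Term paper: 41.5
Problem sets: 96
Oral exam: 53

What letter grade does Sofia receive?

Problem sets (96) > Portfolio (85), so Portfolio counts as 96.
Weighted total:
  Portfolio 96 × 0.43 = 41.28
  Term paper 41.5 × 0.26 = 10.79
  Problem sets 96 × 0.24 = 23.04
  Oral exam 53 × 0.07 = 3.71
Sum = 78.82
78.82 is ≥ 76 and < 79 → C+

C+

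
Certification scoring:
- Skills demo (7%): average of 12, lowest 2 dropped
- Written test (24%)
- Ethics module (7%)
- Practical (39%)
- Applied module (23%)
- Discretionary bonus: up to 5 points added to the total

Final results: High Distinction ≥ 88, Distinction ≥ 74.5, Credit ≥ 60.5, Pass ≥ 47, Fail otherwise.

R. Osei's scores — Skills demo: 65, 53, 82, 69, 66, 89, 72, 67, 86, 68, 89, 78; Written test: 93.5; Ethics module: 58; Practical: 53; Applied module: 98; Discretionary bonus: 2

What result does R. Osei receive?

Distinction

Skills demo: drop 53, 65 → average of remaining 10 = 766/10 = 76.6
Weighted total:
  Skills demo 76.6 × 0.07 = 5.362
  Written test 93.5 × 0.24 = 22.44
  Ethics module 58 × 0.07 = 4.06
  Practical 53 × 0.39 = 20.67
  Applied module 98 × 0.23 = 22.54
Sum = 75.072
Discretionary bonus: 75.072 + 2 = 77.072
77.072 is ≥ 74.5 and < 88 → Distinction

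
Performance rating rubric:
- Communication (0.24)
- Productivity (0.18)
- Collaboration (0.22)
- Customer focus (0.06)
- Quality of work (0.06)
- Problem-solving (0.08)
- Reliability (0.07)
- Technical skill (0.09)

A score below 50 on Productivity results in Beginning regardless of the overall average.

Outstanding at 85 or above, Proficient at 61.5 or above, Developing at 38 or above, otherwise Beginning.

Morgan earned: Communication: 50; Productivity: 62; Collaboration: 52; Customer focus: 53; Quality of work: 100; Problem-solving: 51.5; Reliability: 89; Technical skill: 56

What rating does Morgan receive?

Productivity score 62 ≥ 50: minimum met.
Weighted total:
  Communication 50 × 0.24 = 12
  Productivity 62 × 0.18 = 11.16
  Collaboration 52 × 0.22 = 11.44
  Customer focus 53 × 0.06 = 3.18
  Quality of work 100 × 0.06 = 6
  Problem-solving 51.5 × 0.08 = 4.12
  Reliability 89 × 0.07 = 6.23
  Technical skill 56 × 0.09 = 5.04
Sum = 59.17
59.17 is ≥ 38 and < 61.5 → Developing

Developing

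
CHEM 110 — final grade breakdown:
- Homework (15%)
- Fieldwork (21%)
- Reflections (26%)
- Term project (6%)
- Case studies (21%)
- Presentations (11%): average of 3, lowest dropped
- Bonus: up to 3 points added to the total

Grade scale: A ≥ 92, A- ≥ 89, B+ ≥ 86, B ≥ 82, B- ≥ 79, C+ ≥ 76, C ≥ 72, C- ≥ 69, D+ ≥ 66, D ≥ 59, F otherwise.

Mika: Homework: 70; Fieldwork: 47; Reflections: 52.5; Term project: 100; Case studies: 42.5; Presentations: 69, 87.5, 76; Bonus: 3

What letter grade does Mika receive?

D

Presentations: drop 69 → average of remaining 2 = 163.5/2 = 81.75
Weighted total:
  Homework 70 × 0.15 = 10.5
  Fieldwork 47 × 0.21 = 9.87
  Reflections 52.5 × 0.26 = 13.65
  Term project 100 × 0.06 = 6
  Case studies 42.5 × 0.21 = 8.925
  Presentations 81.75 × 0.11 = 8.9925
Sum = 57.9375
Bonus: 57.9375 + 3 = 60.9375
60.9375 is ≥ 59 and < 66 → D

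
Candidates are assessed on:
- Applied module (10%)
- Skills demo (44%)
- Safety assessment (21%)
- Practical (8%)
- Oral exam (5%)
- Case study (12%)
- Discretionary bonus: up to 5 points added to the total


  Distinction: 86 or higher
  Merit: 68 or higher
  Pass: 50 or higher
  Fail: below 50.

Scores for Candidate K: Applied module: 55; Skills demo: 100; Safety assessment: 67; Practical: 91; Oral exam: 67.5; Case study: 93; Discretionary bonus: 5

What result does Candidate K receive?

Distinction

Weighted total:
  Applied module 55 × 0.1 = 5.5
  Skills demo 100 × 0.44 = 44
  Safety assessment 67 × 0.21 = 14.07
  Practical 91 × 0.08 = 7.28
  Oral exam 67.5 × 0.05 = 3.375
  Case study 93 × 0.12 = 11.16
Sum = 85.385
Discretionary bonus: 85.385 + 5 = 90.385
90.385 ≥ 86 → Distinction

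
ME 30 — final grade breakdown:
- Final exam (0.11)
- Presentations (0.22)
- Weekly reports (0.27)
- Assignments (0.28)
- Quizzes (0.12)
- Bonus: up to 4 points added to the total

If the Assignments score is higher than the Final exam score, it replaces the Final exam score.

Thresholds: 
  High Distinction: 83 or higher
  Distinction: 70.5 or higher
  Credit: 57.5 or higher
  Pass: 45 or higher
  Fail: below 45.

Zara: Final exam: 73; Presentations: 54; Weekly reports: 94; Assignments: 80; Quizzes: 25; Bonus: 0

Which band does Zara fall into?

Assignments (80) > Final exam (73), so Final exam counts as 80.
Weighted total:
  Final exam 80 × 0.11 = 8.8
  Presentations 54 × 0.22 = 11.88
  Weekly reports 94 × 0.27 = 25.38
  Assignments 80 × 0.28 = 22.4
  Quizzes 25 × 0.12 = 3
Sum = 71.46
Bonus: 71.46 + 0 = 71.46
71.46 is ≥ 70.5 and < 83 → Distinction

Distinction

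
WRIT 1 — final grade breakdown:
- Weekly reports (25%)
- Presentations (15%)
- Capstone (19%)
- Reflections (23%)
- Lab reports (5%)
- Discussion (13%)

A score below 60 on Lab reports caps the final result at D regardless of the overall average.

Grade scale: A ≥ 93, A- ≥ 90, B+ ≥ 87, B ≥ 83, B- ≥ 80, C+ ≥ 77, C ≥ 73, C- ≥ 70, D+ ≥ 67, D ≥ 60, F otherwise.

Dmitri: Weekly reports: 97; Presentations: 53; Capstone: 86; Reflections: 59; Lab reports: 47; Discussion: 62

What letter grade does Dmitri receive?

Lab reports score 47 < 60: minimum not met.
Weighted total:
  Weekly reports 97 × 0.25 = 24.25
  Presentations 53 × 0.15 = 7.95
  Capstone 86 × 0.19 = 16.34
  Reflections 59 × 0.23 = 13.57
  Lab reports 47 × 0.05 = 2.35
  Discussion 62 × 0.13 = 8.06
Sum = 72.52
72.52 would be C-; cap at D applies → D.

D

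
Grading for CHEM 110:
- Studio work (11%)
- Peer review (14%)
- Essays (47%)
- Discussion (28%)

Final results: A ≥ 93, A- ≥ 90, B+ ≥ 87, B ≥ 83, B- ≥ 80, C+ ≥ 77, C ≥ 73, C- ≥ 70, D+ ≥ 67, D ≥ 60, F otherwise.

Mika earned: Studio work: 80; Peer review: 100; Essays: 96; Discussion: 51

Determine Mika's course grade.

Weighted total:
  Studio work 80 × 0.11 = 8.8
  Peer review 100 × 0.14 = 14
  Essays 96 × 0.47 = 45.12
  Discussion 51 × 0.28 = 14.28
Sum = 82.2
82.2 is ≥ 80 and < 83 → B-

B-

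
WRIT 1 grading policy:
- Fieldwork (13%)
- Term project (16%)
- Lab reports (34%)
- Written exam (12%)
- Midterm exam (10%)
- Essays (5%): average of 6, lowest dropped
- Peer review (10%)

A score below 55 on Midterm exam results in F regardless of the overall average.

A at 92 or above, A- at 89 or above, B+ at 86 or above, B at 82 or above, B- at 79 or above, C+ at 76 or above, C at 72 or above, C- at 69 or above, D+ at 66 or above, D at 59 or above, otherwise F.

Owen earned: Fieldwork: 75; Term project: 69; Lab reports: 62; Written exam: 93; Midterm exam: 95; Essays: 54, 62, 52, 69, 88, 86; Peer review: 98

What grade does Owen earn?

Essays: drop 52 → average of remaining 5 = 359/5 = 71.8
Midterm exam score 95 ≥ 55: minimum met.
Weighted total:
  Fieldwork 75 × 0.13 = 9.75
  Term project 69 × 0.16 = 11.04
  Lab reports 62 × 0.34 = 21.08
  Written exam 93 × 0.12 = 11.16
  Midterm exam 95 × 0.1 = 9.5
  Essays 71.8 × 0.05 = 3.59
  Peer review 98 × 0.1 = 9.8
Sum = 75.92
75.92 is ≥ 72 and < 76 → C

C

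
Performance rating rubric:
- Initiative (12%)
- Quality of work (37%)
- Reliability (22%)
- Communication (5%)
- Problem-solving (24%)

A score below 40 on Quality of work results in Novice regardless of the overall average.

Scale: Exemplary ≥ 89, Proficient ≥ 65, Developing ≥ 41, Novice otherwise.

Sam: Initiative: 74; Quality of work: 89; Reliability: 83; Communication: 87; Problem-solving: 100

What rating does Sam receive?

Quality of work score 89 ≥ 40: minimum met.
Weighted total:
  Initiative 74 × 0.12 = 8.88
  Quality of work 89 × 0.37 = 32.93
  Reliability 83 × 0.22 = 18.26
  Communication 87 × 0.05 = 4.35
  Problem-solving 100 × 0.24 = 24
Sum = 88.42
88.42 is ≥ 65 and < 89 → Proficient

Proficient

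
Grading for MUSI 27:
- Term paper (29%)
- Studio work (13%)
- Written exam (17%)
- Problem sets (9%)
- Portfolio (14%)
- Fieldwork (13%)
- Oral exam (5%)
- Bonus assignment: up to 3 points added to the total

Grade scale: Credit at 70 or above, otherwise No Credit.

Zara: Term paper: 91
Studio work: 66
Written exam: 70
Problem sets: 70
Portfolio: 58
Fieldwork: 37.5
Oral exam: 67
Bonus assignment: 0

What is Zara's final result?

No Credit

Weighted total:
  Term paper 91 × 0.29 = 26.39
  Studio work 66 × 0.13 = 8.58
  Written exam 70 × 0.17 = 11.9
  Problem sets 70 × 0.09 = 6.3
  Portfolio 58 × 0.14 = 8.12
  Fieldwork 37.5 × 0.13 = 4.875
  Oral exam 67 × 0.05 = 3.35
Sum = 69.515
Bonus assignment: 69.515 + 0 = 69.515
69.515 < 70 → No Credit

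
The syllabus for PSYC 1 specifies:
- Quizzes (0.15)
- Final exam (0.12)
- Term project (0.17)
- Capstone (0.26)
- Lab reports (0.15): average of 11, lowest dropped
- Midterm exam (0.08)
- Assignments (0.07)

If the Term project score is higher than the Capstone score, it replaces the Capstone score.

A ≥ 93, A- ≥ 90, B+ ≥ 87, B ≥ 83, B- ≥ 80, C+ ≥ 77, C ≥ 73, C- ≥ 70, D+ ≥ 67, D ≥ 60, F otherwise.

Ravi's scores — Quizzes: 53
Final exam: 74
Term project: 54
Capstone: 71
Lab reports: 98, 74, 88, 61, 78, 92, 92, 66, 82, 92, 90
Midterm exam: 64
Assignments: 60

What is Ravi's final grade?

Lab reports: drop 61 → average of remaining 10 = 852/10 = 85.2
Term project (54) ≤ Capstone (71), so Capstone stays at 71.
Weighted total:
  Quizzes 53 × 0.15 = 7.95
  Final exam 74 × 0.12 = 8.88
  Term project 54 × 0.17 = 9.18
  Capstone 71 × 0.26 = 18.46
  Lab reports 85.2 × 0.15 = 12.78
  Midterm exam 64 × 0.08 = 5.12
  Assignments 60 × 0.07 = 4.2
Sum = 66.57
66.57 is ≥ 60 and < 67 → D

D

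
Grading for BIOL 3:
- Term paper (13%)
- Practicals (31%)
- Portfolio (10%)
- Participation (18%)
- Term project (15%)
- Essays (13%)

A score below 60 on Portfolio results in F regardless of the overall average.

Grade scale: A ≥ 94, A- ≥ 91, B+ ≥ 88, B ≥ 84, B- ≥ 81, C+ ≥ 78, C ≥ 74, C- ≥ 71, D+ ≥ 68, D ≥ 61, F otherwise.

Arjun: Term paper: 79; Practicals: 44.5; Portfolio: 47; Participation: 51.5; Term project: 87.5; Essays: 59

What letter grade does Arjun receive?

F

Portfolio score 47 < 60: minimum not met.
Weighted total:
  Term paper 79 × 0.13 = 10.27
  Practicals 44.5 × 0.31 = 13.795
  Portfolio 47 × 0.1 = 4.7
  Participation 51.5 × 0.18 = 9.27
  Term project 87.5 × 0.15 = 13.125
  Essays 59 × 0.13 = 7.67
Sum = 58.83
Because the Portfolio minimum was not met, the result is F.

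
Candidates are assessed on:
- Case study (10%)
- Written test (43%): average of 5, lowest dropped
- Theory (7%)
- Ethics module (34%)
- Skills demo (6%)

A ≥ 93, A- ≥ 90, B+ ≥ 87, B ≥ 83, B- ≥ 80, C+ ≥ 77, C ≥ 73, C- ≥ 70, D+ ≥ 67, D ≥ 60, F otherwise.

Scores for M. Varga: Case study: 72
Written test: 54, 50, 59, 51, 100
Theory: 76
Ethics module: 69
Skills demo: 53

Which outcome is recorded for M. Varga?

Written test: drop 50 → average of remaining 4 = 264/4 = 66
Weighted total:
  Case study 72 × 0.1 = 7.2
  Written test 66 × 0.43 = 28.38
  Theory 76 × 0.07 = 5.32
  Ethics module 69 × 0.34 = 23.46
  Skills demo 53 × 0.06 = 3.18
Sum = 67.54
67.54 is ≥ 67 and < 70 → D+

D+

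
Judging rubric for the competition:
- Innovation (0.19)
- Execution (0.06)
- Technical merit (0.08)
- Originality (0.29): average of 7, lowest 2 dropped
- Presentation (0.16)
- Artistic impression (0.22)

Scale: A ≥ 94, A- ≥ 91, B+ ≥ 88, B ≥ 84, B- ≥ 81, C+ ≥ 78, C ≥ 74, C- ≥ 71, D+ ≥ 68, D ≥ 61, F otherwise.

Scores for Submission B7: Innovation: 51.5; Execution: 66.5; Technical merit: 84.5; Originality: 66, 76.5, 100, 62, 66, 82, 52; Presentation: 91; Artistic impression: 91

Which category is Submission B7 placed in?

Originality: drop 52, 62 → average of remaining 5 = 390.5/5 = 78.1
Weighted total:
  Innovation 51.5 × 0.19 = 9.785
  Execution 66.5 × 0.06 = 3.99
  Technical merit 84.5 × 0.08 = 6.76
  Originality 78.1 × 0.29 = 22.649
  Presentation 91 × 0.16 = 14.56
  Artistic impression 91 × 0.22 = 20.02
Sum = 77.764
77.764 is ≥ 74 and < 78 → C

C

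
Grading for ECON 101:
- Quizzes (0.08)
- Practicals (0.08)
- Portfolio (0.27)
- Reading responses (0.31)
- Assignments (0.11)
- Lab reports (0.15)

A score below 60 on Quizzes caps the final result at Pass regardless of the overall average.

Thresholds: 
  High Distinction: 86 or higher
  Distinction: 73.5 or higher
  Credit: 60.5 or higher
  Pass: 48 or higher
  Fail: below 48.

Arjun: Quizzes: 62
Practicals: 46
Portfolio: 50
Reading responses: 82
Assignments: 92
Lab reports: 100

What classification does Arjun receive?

Credit

Quizzes score 62 ≥ 60: minimum met.
Weighted total:
  Quizzes 62 × 0.08 = 4.96
  Practicals 46 × 0.08 = 3.68
  Portfolio 50 × 0.27 = 13.5
  Reading responses 82 × 0.31 = 25.42
  Assignments 92 × 0.11 = 10.12
  Lab reports 100 × 0.15 = 15
Sum = 72.68
72.68 is ≥ 60.5 and < 73.5 → Credit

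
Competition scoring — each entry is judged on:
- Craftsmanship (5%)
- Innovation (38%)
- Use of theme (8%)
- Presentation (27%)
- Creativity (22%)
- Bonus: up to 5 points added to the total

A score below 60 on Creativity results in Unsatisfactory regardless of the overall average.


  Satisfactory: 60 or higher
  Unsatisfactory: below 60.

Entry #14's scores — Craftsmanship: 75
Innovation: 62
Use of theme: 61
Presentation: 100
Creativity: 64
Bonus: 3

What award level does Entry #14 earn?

Creativity score 64 ≥ 60: minimum met.
Weighted total:
  Craftsmanship 75 × 0.05 = 3.75
  Innovation 62 × 0.38 = 23.56
  Use of theme 61 × 0.08 = 4.88
  Presentation 100 × 0.27 = 27
  Creativity 64 × 0.22 = 14.08
Sum = 73.27
Bonus: 73.27 + 3 = 76.27
76.27 ≥ 60 → Satisfactory

Satisfactory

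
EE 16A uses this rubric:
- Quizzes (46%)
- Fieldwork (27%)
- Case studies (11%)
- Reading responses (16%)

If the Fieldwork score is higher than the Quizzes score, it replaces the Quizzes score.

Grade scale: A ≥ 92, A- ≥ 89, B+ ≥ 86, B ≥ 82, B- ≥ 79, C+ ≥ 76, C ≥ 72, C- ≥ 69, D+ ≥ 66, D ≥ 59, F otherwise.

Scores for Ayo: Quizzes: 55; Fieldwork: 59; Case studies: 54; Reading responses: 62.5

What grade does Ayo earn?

Fieldwork (59) > Quizzes (55), so Quizzes counts as 59.
Weighted total:
  Quizzes 59 × 0.46 = 27.14
  Fieldwork 59 × 0.27 = 15.93
  Case studies 54 × 0.11 = 5.94
  Reading responses 62.5 × 0.16 = 10
Sum = 59.01
59.01 is ≥ 59 and < 66 → D

D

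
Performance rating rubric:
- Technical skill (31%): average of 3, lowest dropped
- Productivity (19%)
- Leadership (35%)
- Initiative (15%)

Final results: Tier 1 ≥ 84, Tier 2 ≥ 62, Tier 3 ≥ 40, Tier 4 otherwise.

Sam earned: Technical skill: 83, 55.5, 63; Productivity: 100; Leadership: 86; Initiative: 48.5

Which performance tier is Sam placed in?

Tier 2

Technical skill: drop 55.5 → average of remaining 2 = 146/2 = 73
Weighted total:
  Technical skill 73 × 0.31 = 22.63
  Productivity 100 × 0.19 = 19
  Leadership 86 × 0.35 = 30.1
  Initiative 48.5 × 0.15 = 7.275
Sum = 79.005
79.005 is ≥ 62 and < 84 → Tier 2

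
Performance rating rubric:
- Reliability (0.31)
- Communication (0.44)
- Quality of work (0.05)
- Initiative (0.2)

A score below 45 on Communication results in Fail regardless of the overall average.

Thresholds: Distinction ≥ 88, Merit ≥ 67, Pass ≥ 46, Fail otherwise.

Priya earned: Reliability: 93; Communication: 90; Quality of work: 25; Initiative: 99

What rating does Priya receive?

Communication score 90 ≥ 45: minimum met.
Weighted total:
  Reliability 93 × 0.31 = 28.83
  Communication 90 × 0.44 = 39.6
  Quality of work 25 × 0.05 = 1.25
  Initiative 99 × 0.2 = 19.8
Sum = 89.48
89.48 ≥ 88 → Distinction

Distinction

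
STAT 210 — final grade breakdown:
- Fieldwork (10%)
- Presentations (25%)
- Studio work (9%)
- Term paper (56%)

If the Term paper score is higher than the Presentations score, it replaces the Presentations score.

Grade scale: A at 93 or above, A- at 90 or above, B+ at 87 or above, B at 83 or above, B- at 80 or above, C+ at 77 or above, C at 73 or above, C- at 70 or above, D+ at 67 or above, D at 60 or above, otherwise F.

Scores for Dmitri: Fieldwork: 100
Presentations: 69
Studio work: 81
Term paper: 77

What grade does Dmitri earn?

C+

Term paper (77) > Presentations (69), so Presentations counts as 77.
Weighted total:
  Fieldwork 100 × 0.1 = 10
  Presentations 77 × 0.25 = 19.25
  Studio work 81 × 0.09 = 7.29
  Term paper 77 × 0.56 = 43.12
Sum = 79.66
79.66 is ≥ 77 and < 80 → C+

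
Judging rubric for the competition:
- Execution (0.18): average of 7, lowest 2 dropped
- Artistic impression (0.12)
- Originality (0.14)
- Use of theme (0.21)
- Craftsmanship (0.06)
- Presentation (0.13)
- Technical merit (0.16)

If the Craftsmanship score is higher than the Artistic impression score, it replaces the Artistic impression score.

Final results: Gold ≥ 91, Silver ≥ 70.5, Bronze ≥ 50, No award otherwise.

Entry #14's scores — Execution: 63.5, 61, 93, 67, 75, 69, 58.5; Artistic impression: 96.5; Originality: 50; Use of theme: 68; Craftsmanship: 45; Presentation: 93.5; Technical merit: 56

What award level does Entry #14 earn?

Execution: drop 58.5, 61 → average of remaining 5 = 367.5/5 = 73.5
Craftsmanship (45) ≤ Artistic impression (96.5), so Artistic impression stays at 96.5.
Weighted total:
  Execution 73.5 × 0.18 = 13.23
  Artistic impression 96.5 × 0.12 = 11.58
  Originality 50 × 0.14 = 7
  Use of theme 68 × 0.21 = 14.28
  Craftsmanship 45 × 0.06 = 2.7
  Presentation 93.5 × 0.13 = 12.155
  Technical merit 56 × 0.16 = 8.96
Sum = 69.905
69.905 is ≥ 50 and < 70.5 → Bronze

Bronze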